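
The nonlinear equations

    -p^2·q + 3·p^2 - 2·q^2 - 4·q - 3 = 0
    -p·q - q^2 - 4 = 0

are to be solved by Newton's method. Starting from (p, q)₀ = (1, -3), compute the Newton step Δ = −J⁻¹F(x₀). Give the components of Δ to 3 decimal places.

At (1, -3): F = (-3.000, -10.000).
Jacobian J = [[-2·p·q + 6·p, -p^2 - 4·q - 4], [-q, -p - 2·q]].
At the point, J = [[12.000, 7.000], [3.000, 5.000]] (det J = 39.000).
Solving J·Δ = −F gives Δ = (-1.410, 2.846).

(-1.410, 2.846)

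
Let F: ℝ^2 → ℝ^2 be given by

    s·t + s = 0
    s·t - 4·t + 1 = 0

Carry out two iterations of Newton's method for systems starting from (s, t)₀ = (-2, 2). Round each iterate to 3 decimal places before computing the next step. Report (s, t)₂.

(-0.143, 0.286)

At (-2, 2): F = (-6.000, -11.000).
Jacobian J = [[t + 1, s], [t, s - 4]].
At the point, J = [[3.000, -2.000], [2.000, -6.000]] (det J = -14.000).
Solving J·Δ = −F gives Δ = (1.000, -1.500).
Then the next iterate is (s, t)₁ = (-1.000, 0.500).
Round to (-1.000, 0.500) and repeat: F = (-1.500, -1.500), J = [[1.500, -1.000], [0.500, -5.000]].
Δ = (0.857, -0.214), so (s, t)₂ = (-0.143, 0.286).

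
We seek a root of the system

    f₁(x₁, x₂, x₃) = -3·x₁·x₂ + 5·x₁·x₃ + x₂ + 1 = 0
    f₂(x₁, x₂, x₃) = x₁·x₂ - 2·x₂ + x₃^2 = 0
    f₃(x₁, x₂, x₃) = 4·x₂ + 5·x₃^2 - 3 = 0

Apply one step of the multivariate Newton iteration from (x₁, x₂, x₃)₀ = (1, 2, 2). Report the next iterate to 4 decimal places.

(-7.6250, -9.2500, 3.0000)

At (1, 2, 2): F = (7.0000, 2.0000, 25.0000).
Jacobian J = [[-3·x₂ + 5·x₃, -3·x₁ + 1, 5·x₁], [x₂, x₁ - 2, 2·x₃], [0, 4, 10·x₃]].
At the point, J = [[4.0000, -2.0000, 5.0000], [2.0000, -1.0000, 4.0000], [0.0000, 4.0000, 20.0000]] (det J = -24.0000).
Solving J·Δ = −F gives Δ = (-8.6250, -11.2500, 1.0000).
Then the next iterate is (x₁, x₂, x₃)₁ = (-7.6250, -9.2500, 3.0000).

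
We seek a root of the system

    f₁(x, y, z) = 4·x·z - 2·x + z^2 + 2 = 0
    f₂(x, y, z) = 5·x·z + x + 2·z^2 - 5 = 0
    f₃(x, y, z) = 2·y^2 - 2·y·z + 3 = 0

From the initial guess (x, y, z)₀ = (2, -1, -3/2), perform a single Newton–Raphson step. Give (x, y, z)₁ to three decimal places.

(-39.000, -125.500, -64.750)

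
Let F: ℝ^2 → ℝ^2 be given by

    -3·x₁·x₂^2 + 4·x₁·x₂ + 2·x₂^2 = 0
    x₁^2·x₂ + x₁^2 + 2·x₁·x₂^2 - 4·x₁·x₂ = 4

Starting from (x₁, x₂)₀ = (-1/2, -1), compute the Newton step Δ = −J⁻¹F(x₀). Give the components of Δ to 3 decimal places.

At (-1/2, -1): F = (5.500, -7.000).
Jacobian J = [[-3·x₂^2 + 4·x₂, -6·x₁·x₂ + 4·x₁ + 4·x₂], [2·x₁·x₂ + 2·x₁ + 2·x₂^2 - 4·x₂, x₁^2 + 4·x₁·x₂ - 4·x₁]].
At the point, J = [[-7.000, -9.000], [6.000, 4.250]] (det J = 24.250).
Solving J·Δ = −F gives Δ = (1.634, -0.660).

(1.634, -0.660)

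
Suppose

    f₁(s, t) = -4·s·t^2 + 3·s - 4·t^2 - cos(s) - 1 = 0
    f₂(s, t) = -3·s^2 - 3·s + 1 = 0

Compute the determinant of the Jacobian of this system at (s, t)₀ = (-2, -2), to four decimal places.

J = [[-4·t^2 + sin(s) + 3, -8·s·t - 8·t], [-6·s - 3, 0]].
At the point, J = [[-13.909297, -16.0000], [9.0000, 0.0000]].
det J = 144.0000.

144.0000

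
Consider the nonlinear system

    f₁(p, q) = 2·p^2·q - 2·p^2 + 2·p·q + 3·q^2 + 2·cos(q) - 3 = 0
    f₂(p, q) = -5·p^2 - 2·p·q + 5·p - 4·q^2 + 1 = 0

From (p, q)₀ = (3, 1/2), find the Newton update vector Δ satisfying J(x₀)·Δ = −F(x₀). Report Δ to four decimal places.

(-1.2713, 0.0053)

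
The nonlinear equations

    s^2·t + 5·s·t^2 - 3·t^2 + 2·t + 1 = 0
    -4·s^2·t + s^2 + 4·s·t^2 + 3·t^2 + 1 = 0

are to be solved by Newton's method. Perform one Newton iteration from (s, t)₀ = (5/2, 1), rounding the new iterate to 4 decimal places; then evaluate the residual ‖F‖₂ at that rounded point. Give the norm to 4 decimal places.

At (5/2, 1): F = (18.7500, -4.7500).
Jacobian J = [[2·s·t + 5·t^2, s^2 + 10·s·t - 6·t + 2], [-8·s·t + 2·s + 4·t^2, -4·s^2 + 8·s·t + 6·t]].
At the point, J = [[10.0000, 27.2500], [-11.0000, 1.0000]] (det J = 309.7500).
Solving J·Δ = −F gives Δ = (-0.4784, -0.5125).
Then the next iterate is (s, t)₁ = (2.0216, 0.4875).
Re-evaluating at (2.0216, 0.4875): F = (5.656608, -0.247771), so ‖F‖₂ = 5.6620.

5.6620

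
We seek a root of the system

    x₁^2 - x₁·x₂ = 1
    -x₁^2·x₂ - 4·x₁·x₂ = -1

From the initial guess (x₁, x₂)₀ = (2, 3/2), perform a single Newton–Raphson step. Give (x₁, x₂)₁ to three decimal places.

At (2, 3/2): F = (0.000, -17.000).
Jacobian J = [[2·x₁ - x₂, -x₁], [-2·x₁·x₂ - 4·x₂, -x₁^2 - 4·x₁]].
At the point, J = [[2.500, -2.000], [-12.000, -12.000]] (det J = -54.000).
Solving J·Δ = −F gives Δ = (-0.630, -0.787).
Then the next iterate is (x₁, x₂)₁ = (1.370, 0.713).

(1.370, 0.713)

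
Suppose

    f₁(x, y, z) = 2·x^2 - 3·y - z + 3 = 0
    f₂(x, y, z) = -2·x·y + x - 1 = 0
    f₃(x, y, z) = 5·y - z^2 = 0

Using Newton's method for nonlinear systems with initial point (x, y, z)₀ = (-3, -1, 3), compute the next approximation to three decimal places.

(-1.320, -0.174, 1.355)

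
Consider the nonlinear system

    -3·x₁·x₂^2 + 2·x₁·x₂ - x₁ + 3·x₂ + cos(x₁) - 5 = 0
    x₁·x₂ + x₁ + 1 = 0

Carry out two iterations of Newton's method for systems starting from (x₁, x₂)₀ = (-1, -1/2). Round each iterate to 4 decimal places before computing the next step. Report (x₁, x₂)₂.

(-2.3976, -0.5858)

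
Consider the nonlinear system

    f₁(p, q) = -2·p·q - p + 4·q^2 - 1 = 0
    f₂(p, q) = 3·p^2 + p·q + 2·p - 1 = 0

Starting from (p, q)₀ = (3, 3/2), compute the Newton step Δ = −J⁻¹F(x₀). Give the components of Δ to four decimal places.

At (3, 3/2): F = (-4.0000, 36.5000).
Jacobian J = [[-2·q - 1, -2·p + 8·q], [6·p + q + 2, p]].
At the point, J = [[-4.0000, 6.0000], [21.5000, 3.0000]] (det J = -141.0000).
Solving J·Δ = −F gives Δ = (-1.6383, -0.4255).

(-1.6383, -0.4255)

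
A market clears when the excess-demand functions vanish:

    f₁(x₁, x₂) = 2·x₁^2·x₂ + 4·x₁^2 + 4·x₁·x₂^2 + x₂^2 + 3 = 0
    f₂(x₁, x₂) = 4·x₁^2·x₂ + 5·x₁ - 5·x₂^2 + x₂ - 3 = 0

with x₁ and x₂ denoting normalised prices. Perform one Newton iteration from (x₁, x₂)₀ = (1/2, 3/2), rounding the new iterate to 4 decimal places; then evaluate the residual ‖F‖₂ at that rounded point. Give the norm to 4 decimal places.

5.1610

At (1/2, 3/2): F = (11.5000, -8.7500).
Jacobian J = [[4·x₁·x₂ + 8·x₁ + 4·x₂^2, 2·x₁^2 + 8·x₁·x₂ + 2·x₂], [8·x₁·x₂ + 5, 4·x₁^2 - 10·x₂ + 1]].
At the point, J = [[16.0000, 9.5000], [11.0000, -13.0000]] (det J = -312.5000).
Solving J·Δ = −F gives Δ = (-0.2124, -0.8528).
Then the next iterate is (x₁, x₂)₁ = (0.2876, 0.6472).
Re-evaluating at (0.2876, 0.6472): F = (4.338653, -2.795010), so ‖F‖₂ = 5.1610.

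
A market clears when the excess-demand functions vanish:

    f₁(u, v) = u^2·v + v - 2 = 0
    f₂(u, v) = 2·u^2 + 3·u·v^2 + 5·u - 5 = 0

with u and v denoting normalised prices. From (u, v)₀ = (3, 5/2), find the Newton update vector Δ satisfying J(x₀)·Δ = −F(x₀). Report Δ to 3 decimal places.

At (3, 5/2): F = (23.000, 84.250).
Jacobian J = [[2·u·v, u^2 + 1], [4·u + 3·v^2 + 5, 6·u·v]].
At the point, J = [[15.000, 10.000], [35.750, 45.000]] (det J = 317.500).
Solving J·Δ = −F gives Δ = (-0.606, -1.391).

(-0.606, -1.391)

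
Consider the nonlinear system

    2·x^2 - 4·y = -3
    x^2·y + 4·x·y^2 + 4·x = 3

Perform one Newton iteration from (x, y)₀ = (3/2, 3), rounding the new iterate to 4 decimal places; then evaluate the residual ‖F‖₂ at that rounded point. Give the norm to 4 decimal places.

At (3/2, 3): F = (-4.5000, 63.7500).
Jacobian J = [[4·x, -4], [2·x·y + 4·y^2 + 4, x^2 + 8·x·y]].
At the point, J = [[6.0000, -4.0000], [49.0000, 38.2500]] (det J = 425.5000).
Solving J·Δ = −F gives Δ = (-0.1948, -1.4172).
Then the next iterate is (x, y)₁ = (1.3052, 1.5828).
Re-evaluating at (1.3052, 1.5828): F = (0.075894, 17.996614), so ‖F‖₂ = 17.9968.

17.9968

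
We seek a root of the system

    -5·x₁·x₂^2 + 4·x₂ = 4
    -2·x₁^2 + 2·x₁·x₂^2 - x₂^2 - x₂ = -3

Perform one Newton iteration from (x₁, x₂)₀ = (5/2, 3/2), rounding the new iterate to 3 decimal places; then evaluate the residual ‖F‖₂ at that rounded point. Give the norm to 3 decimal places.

7.845

At (5/2, 3/2): F = (-26.125, -2.000).
Jacobian J = [[-5·x₂^2, -10·x₁·x₂ + 4], [-4·x₁ + 2·x₂^2, 4·x₁·x₂ - 2·x₂ - 1]].
At the point, J = [[-11.250, -33.500], [-5.500, 11.000]] (det J = -308.000).
Solving J·Δ = −F gives Δ = (-1.151, -0.393).
Then the next iterate is (x₁, x₂)₁ = (1.349, 1.107).
Re-evaluating at (1.349, 1.107): F = (-7.83765, 0.33421), so ‖F‖₂ = 7.845.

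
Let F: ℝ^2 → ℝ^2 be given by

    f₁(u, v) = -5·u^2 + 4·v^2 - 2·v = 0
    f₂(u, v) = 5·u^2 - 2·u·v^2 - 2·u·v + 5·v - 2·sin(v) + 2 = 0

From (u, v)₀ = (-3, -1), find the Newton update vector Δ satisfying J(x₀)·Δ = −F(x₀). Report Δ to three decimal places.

(1.429, 0.388)

At (-3, -1): F = (-39.000, 43.68294).
Jacobian J = [[-10·u, 8·v - 2], [10·u - 2·v^2 - 2·v, -4·u·v - 2·u - 2·cos(v) + 5]].
At the point, J = [[30.000, -10.000], [-30.000, -2.08060]] (det J = -362.41814).
Solving J·Δ = −F gives Δ = (1.429, 0.388).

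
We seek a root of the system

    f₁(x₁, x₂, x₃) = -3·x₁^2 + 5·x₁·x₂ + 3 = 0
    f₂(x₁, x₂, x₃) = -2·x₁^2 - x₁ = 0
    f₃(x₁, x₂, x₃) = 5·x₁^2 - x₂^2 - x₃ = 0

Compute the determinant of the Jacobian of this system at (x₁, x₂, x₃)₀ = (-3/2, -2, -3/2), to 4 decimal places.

J = [[-6·x₁ + 5·x₂, 5·x₁, 0], [-4·x₁ - 1, 0, 0], [10·x₁, -2·x₂, -1]].
At the point, J = [[-1.0000, -7.5000, 0.0000], [5.0000, 0.0000, 0.0000], [-15.0000, 4.0000, -1.0000]].
det J = -37.5000.

-37.5000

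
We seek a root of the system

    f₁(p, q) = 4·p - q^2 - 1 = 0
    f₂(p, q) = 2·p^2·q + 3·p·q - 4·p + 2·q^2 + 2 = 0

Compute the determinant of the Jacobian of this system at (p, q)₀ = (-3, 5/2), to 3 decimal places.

J = [[4, -2·q], [4·p·q + 3·q - 4, 2·p^2 + 3·p + 4·q]].
At the point, J = [[4.000, -5.000], [-26.500, 19.000]].
det J = -56.500.

-56.500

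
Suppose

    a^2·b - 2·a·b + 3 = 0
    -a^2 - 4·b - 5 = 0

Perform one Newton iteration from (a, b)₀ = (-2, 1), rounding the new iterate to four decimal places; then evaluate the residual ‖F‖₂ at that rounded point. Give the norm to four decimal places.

118.2923

At (-2, 1): F = (11.0000, -13.0000).
Jacobian J = [[2·a·b - 2·b, a^2 - 2·a], [-2·a, -4]].
At the point, J = [[-6.0000, 8.0000], [4.0000, -4.0000]] (det J = -8.0000).
Solving J·Δ = −F gives Δ = (7.5000, 4.2500).
Then the next iterate is (a, b)₁ = (5.5000, 5.2500).
Re-evaluating at (5.5000, 5.2500): F = (104.0625, -56.2500), so ‖F‖₂ = 118.2923.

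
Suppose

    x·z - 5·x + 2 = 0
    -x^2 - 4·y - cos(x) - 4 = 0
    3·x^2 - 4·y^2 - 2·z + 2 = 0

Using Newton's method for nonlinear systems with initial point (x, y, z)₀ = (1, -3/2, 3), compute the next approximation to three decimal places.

(-4.842, 0.307, -8.685)

At (1, -3/2, 3): F = (0.000, 0.45970, -10.000).
Jacobian J = [[z - 5, 0, x], [-2·x + sin(x), -4, 0], [6·x, -8·y, -2]].
At the point, J = [[-2.000, 0.000, 1.000], [-1.15853, -4.000, 0.000], [6.000, 12.000, -2.000]] (det J = -5.90235).
Solving J·Δ = −F gives Δ = (-5.842, 1.807, -11.685).
Then the next iterate is (x, y, z)₁ = (-4.842, 0.307, -8.685).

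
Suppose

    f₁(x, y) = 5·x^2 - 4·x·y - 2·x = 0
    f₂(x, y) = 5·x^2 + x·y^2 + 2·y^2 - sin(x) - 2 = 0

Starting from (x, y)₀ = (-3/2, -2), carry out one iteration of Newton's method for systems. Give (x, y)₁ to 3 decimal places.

(-0.576, -0.989)

At (-3/2, -2): F = (2.250, 12.24749).
Jacobian J = [[10·x - 4·y - 2, -4·x], [10·x + y^2 - cos(x), 2·x·y + 4·y]].
At the point, J = [[-9.000, 6.000], [-11.07074, -2.000]] (det J = 84.42442).
Solving J·Δ = −F gives Δ = (0.924, 1.011).
Then the next iterate is (x, y)₁ = (-0.576, -0.989).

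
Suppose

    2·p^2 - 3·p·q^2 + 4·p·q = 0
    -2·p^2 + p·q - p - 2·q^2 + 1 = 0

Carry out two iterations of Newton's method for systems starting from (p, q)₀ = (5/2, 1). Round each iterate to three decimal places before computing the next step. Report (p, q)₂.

(0.419, 0.896)

At (5/2, 1): F = (15.000, -13.500).
Jacobian J = [[4·p - 3·q^2 + 4·q, -6·p·q + 4·p], [-4·p + q - 1, p - 4·q]].
At the point, J = [[11.000, -5.000], [-10.000, -1.500]] (det J = -66.500).
Solving J·Δ = −F gives Δ = (-1.353, 0.023).
Then the next iterate is (p, q)₁ = (1.147, 1.023).
Round to (1.147, 1.023) and repeat: F = (3.72364, -3.69789), J = [[5.54041, -2.45229], [-4.565, -2.945]].
Δ = (-0.728, -0.127), so (p, q)₂ = (0.419, 0.896).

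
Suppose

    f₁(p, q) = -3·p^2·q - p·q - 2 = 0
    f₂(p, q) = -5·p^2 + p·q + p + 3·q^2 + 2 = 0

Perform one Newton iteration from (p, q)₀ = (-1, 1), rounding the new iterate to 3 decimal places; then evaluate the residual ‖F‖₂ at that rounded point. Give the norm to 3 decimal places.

2.073

At (-1, 1): F = (-4.000, -2.000).
Jacobian J = [[-6·p·q - q, -3·p^2 - p], [-10·p + q + 1, p + 6·q]].
At the point, J = [[5.000, -2.000], [12.000, 5.000]] (det J = 49.000).
Solving J·Δ = −F gives Δ = (0.490, -0.776).
Then the next iterate is (p, q)₁ = (-0.510, 0.224).
Re-evaluating at (-0.510, 0.224): F = (-2.06055, 0.22579), so ‖F‖₂ = 2.073.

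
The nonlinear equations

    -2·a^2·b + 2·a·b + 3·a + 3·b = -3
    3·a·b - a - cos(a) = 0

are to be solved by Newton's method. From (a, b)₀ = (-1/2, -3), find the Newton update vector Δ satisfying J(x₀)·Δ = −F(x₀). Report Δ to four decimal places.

At (-1/2, -3): F = (-3.0000, 4.122417).
Jacobian J = [[-4·a·b + 2·b + 3, -2·a^2 + 2·a + 3], [3·b + sin(a) - 1, 3·a]].
At the point, J = [[-9.0000, 1.5000], [-10.479426, -1.5000]] (det J = 29.219138).
Solving J·Δ = −F gives Δ = (0.0576, 2.3457).

(0.0576, 2.3457)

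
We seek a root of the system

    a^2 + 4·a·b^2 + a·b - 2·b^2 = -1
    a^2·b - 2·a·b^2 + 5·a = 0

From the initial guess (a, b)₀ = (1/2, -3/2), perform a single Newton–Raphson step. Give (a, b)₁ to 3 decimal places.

(0.440, -1.480)

At (1/2, -3/2): F = (0.500, -0.125).
Jacobian J = [[2·a + 4·b^2 + b, 8·a·b + a - 4·b], [2·a·b - 2·b^2 + 5, a^2 - 4·a·b]].
At the point, J = [[8.500, 0.500], [-1.000, 3.250]] (det J = 28.125).
Solving J·Δ = −F gives Δ = (-0.060, 0.020).
Then the next iterate is (a, b)₁ = (0.440, -1.480).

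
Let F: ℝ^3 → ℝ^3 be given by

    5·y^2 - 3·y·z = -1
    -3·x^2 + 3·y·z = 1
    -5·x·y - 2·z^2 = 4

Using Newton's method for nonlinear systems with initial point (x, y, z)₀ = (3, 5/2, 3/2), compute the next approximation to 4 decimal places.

(1.3633, 1.1516, 0.6143)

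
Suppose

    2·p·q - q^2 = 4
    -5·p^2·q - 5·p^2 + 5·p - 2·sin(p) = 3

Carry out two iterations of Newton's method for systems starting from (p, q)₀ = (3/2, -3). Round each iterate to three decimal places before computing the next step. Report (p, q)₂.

(-1.926, 0.066)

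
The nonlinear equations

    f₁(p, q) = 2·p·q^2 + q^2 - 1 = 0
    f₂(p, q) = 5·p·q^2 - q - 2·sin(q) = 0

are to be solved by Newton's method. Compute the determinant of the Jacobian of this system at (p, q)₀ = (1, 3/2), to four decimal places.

J = [[2·q^2, 4·p·q + 2·q], [5·q^2, 10·p·q - 2·cos(q) - 1]].
At the point, J = [[4.5000, 9.0000], [11.2500, 13.858526]].
det J = -38.8866.

-38.8866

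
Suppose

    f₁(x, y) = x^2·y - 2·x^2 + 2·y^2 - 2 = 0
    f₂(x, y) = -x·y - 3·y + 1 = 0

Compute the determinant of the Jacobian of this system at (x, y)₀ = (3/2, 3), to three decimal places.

J = [[2·x·y - 4·x, x^2 + 4·y], [-y, -x - 3]].
At the point, J = [[3.000, 14.250], [-3.000, -4.500]].
det J = 29.250.

29.250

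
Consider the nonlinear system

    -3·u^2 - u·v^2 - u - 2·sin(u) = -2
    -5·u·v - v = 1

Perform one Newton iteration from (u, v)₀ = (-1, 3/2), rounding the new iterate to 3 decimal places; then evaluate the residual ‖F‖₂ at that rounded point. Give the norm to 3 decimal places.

At (-1, 3/2): F = (3.93294, 5.000).
Jacobian J = [[-6·u - v^2 - 2·cos(u) - 1, -2·u·v], [-5·v, -5·u - 1]].
At the point, J = [[1.66940, 3.000], [-7.500, 4.000]] (det J = 29.17758).
Solving J·Δ = −F gives Δ = (-0.025, -1.297).
Then the next iterate is (u, v)₁ = (-1.025, 0.203).
Re-evaluating at (-1.025, 0.203): F = (1.62479, -0.16262), so ‖F‖₂ = 1.633.

1.633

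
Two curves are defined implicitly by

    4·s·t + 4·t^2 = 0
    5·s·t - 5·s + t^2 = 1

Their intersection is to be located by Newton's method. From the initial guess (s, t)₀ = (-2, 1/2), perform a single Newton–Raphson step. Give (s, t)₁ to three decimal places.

At (-2, 1/2): F = (-3.000, 4.250).
Jacobian J = [[4·t, 4·s + 8·t], [5·t - 5, 5·s + 2·t]].
At the point, J = [[2.000, -4.000], [-2.500, -9.000]] (det J = -28.000).
Solving J·Δ = −F gives Δ = (1.571, 0.036).
Then the next iterate is (s, t)₁ = (-0.429, 0.536).

(-0.429, 0.536)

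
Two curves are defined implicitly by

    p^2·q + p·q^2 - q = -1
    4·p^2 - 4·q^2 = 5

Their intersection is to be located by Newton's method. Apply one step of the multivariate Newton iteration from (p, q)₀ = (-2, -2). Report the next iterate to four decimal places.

(-1.5842, -1.2717)

At (-2, -2): F = (-13.0000, -5.0000).
Jacobian J = [[2·p·q + q^2, p^2 + 2·p·q - 1], [8·p, -8·q]].
At the point, J = [[12.0000, 11.0000], [-16.0000, 16.0000]] (det J = 368.0000).
Solving J·Δ = −F gives Δ = (0.4158, 0.7283).
Then the next iterate is (p, q)₁ = (-1.5842, -1.2717).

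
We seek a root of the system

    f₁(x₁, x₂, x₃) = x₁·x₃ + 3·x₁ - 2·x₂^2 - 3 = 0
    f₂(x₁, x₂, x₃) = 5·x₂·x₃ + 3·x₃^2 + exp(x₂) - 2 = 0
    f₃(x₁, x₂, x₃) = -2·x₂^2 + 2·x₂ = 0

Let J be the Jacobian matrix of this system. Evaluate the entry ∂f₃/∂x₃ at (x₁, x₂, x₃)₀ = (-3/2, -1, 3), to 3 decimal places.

0.000

∂f₃/∂x₃ = 0.
At (-3/2, -1, 3) this is 0.000.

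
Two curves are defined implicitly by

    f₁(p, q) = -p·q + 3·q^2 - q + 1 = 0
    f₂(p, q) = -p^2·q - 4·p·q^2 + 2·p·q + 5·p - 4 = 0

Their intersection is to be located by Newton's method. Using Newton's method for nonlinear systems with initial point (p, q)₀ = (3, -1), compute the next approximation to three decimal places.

(0.352, -0.465)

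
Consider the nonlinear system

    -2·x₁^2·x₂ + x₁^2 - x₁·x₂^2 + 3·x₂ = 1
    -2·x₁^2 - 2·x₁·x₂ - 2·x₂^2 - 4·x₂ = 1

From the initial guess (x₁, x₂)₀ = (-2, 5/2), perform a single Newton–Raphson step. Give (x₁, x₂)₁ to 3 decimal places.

(-1.311, 0.557)

At (-2, 5/2): F = (3.000, -21.500).
Jacobian J = [[-4·x₁·x₂ + 2·x₁ - x₂^2, -2·x₁^2 - 2·x₁·x₂ + 3], [-4·x₁ - 2·x₂, -2·x₁ - 4·x₂ - 4]].
At the point, J = [[9.750, 5.000], [3.000, -10.000]] (det J = -112.500).
Solving J·Δ = −F gives Δ = (0.689, -1.943).
Then the next iterate is (x₁, x₂)₁ = (-1.311, 0.557).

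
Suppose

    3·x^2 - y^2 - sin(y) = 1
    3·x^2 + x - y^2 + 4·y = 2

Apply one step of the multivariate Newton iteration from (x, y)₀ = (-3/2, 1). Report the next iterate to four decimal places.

At (-3/2, 1): F = (3.908529, 6.2500).
Jacobian J = [[6·x, -2·y - cos(y)], [6·x + 1, -2·y + 4]].
At the point, J = [[-9.0000, -2.540302], [-8.0000, 2.0000]] (det J = -38.322418).
Solving J·Δ = −F gives Δ = (0.6183, -0.6519).
Then the next iterate is (x, y)₁ = (-0.8817, 0.3481).

(-0.8817, 0.3481)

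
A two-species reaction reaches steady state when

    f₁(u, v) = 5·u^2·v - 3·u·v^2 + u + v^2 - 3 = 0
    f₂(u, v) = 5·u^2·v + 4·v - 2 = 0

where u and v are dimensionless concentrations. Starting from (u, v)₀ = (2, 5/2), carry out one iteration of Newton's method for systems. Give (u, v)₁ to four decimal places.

(1.3008, 1.5400)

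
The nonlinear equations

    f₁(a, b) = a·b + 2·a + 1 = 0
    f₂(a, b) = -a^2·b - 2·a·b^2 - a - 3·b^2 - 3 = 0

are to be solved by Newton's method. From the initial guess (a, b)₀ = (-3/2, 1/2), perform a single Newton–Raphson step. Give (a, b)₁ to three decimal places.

(-1.100, -0.667)

At (-3/2, 1/2): F = (-2.750, -2.625).
Jacobian J = [[b + 2, a], [-2·a·b - 2·b^2 - 1, -a^2 - 4·a·b - 6·b]].
At the point, J = [[2.500, -1.500], [0.000, -2.250]] (det J = -5.625).
Solving J·Δ = −F gives Δ = (0.400, -1.167).
Then the next iterate is (a, b)₁ = (-1.100, -0.667).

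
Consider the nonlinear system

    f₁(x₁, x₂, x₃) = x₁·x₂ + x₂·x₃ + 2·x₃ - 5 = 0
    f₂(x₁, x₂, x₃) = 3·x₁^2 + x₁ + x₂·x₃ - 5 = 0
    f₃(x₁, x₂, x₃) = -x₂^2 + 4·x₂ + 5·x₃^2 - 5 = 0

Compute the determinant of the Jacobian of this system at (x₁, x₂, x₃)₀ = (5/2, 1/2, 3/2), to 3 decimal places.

J = [[x₂, x₁ + x₃, x₂ + 2], [6·x₁ + 1, x₃, x₂], [0, -2·x₂ + 4, 10·x₃]].
At the point, J = [[0.500, 4.000, 2.500], [16.000, 1.500, 0.500], [0.000, 3.000, 15.000]].
det J = -829.500.

-829.500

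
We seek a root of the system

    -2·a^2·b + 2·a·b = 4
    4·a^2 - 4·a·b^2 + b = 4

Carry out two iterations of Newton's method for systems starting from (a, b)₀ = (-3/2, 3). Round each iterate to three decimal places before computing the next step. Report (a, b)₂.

(0.453, 3.988)

At (-3/2, 3): F = (-26.500, 62.000).
Jacobian J = [[-4·a·b + 2·b, -2·a^2 + 2·a], [8·a - 4·b^2, -8·a·b + 1]].
At the point, J = [[24.000, -7.500], [-48.000, 37.000]] (det J = 528.000).
Solving J·Δ = −F gives Δ = (0.976, -0.409).
Then the next iterate is (a, b)₁ = (-0.524, 2.591).
Round to (-0.524, 2.591) and repeat: F = (-8.13822, 13.76034), J = [[10.61274, -1.59715], [-31.04512, 11.86147]].
Δ = (0.977, 1.397), so (a, b)₂ = (0.453, 3.988).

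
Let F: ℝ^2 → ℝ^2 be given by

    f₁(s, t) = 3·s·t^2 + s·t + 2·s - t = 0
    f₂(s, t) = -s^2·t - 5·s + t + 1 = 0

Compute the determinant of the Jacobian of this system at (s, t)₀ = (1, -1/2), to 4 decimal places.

J = [[3·t^2 + t + 2, 6·s·t + s - 1], [-2·s·t - 5, -s^2 + 1]].
At the point, J = [[2.2500, -3.0000], [-4.0000, 0.0000]].
det J = -12.0000.

-12.0000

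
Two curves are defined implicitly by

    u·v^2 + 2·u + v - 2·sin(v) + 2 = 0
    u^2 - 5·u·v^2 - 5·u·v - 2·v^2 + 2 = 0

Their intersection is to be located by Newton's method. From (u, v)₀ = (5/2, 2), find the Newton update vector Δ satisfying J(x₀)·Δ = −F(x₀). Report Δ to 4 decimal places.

(-2.5695, -0.1491)

At (5/2, 2): F = (17.181405, -74.7500).
Jacobian J = [[v^2 + 2, 2·u·v - 2·cos(v) + 1], [2·u - 5·v^2 - 5·v, -10·u·v - 5·u - 4·v]].
At the point, J = [[6.0000, 11.832294], [-25.0000, -70.5000]] (det J = -127.192658).
Solving J·Δ = −F gives Δ = (-2.5695, -0.1491).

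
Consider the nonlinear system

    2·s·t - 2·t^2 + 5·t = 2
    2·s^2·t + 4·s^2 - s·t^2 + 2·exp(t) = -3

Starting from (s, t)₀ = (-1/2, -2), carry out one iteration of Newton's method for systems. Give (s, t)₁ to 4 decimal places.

(0.2771, -0.2410)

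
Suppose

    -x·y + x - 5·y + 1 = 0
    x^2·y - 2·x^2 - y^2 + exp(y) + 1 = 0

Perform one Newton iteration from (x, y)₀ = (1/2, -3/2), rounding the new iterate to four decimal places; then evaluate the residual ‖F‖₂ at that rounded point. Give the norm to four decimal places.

At (1/2, -3/2): F = (9.7500, -1.901870).
Jacobian J = [[-y + 1, -x - 5], [2·x·y - 4·x, x^2 - 2·y + exp(y)]].
At the point, J = [[2.5000, -5.5000], [-3.5000, 3.473130]] (det J = -10.567175).
Solving J·Δ = −F gives Δ = (2.2147, 2.7794).
Then the next iterate is (x, y)₁ = (2.7147, 1.2794).
Re-evaluating at (2.7147, 1.2794): F = (-6.155487, -2.352913), so ‖F‖₂ = 6.5899.

6.5899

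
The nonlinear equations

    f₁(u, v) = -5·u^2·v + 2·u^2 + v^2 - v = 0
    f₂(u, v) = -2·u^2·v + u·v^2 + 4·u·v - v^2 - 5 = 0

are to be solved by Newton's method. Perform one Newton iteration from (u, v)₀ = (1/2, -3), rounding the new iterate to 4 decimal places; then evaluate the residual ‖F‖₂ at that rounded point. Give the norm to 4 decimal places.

5.9319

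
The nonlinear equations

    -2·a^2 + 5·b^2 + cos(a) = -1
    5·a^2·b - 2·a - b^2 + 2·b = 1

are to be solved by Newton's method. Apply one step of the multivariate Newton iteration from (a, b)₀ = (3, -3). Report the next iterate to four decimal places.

At (3, -3): F = (27.010008, -157.0000).
Jacobian J = [[-4·a - sin(a), 10·b], [10·a·b - 2, 5·a^2 - 2·b + 2]].
At the point, J = [[-12.141120, -30.0000], [-92.0000, 53.0000]] (det J = -3403.479360).
Solving J·Δ = −F gives Δ = (-0.9633, 1.2902).
Then the next iterate is (a, b)₁ = (2.0367, -1.7098).

(2.0367, -1.7098)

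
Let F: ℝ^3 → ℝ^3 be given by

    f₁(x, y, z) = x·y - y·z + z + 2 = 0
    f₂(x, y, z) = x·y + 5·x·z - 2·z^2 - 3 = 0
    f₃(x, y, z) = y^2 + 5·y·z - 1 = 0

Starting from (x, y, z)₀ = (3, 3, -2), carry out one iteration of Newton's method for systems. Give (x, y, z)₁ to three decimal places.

At (3, 3, -2): F = (15.000, -32.000, -22.000).
Jacobian J = [[y, x - z, -y + 1], [y + 5·z, x, 5·x - 4·z], [0, 2·y + 5·z, 5·y]].
At the point, J = [[3.000, 5.000, -2.000], [-7.000, 3.000, 23.000], [0.000, -4.000, 15.000]] (det J = 880.000).
Solving J·Δ = −F gives Δ = (-1.747, -1.528, 1.059).
Then the next iterate is (x, y, z)₁ = (1.253, 1.472, -0.941).

(1.253, 1.472, -0.941)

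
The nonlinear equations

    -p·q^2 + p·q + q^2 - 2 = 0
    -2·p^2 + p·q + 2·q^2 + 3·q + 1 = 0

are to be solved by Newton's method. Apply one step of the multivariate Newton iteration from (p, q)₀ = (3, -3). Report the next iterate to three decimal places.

(1.556, -2.222)

At (3, -3): F = (-29.000, -17.000).
Jacobian J = [[-q^2 + q, -2·p·q + p + 2·q], [-4·p + q, p + 4·q + 3]].
At the point, J = [[-12.000, 15.000], [-15.000, -6.000]] (det J = 297.000).
Solving J·Δ = −F gives Δ = (-1.444, 0.778).
Then the next iterate is (p, q)₁ = (1.556, -2.222).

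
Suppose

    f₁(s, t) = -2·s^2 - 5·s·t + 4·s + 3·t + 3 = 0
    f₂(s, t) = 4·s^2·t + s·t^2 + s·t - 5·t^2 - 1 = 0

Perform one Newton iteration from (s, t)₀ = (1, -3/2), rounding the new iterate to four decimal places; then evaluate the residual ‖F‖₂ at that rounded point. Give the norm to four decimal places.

7.1304

At (1, -3/2): F = (8.0000, -17.5000).
Jacobian J = [[-4·s - 5·t + 4, -5·s + 3], [8·s·t + t^2 + t, 4·s^2 + 2·s·t + s - 10·t]].
At the point, J = [[7.5000, -2.0000], [-11.2500, 17.0000]] (det J = 105.0000).
Solving J·Δ = −F gives Δ = (-0.9619, 0.3929).
Then the next iterate is (s, t)₁ = (0.0381, -1.1071).
Re-evaluating at (0.0381, -1.1071): F = (0.039099, -7.130263), so ‖F‖₂ = 7.1304.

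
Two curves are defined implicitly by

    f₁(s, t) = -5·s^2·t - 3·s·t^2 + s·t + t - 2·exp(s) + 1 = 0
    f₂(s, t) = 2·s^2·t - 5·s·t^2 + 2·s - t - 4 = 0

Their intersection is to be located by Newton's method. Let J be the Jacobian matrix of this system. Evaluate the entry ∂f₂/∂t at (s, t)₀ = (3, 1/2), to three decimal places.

∂f₂/∂t = 2·s^2 - 10·s·t - 1.
At (3, 1/2) this is 2.000.

2.000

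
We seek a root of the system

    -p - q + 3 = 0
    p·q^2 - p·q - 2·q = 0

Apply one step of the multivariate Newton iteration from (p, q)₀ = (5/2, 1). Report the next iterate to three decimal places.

(-2.000, 5.000)

At (5/2, 1): F = (-0.500, -2.000).
Jacobian J = [[-1, -1], [q^2 - q, 2·p·q - p - 2]].
At the point, J = [[-1.000, -1.000], [0.000, 0.500]] (det J = -0.500).
Solving J·Δ = −F gives Δ = (-4.500, 4.000).
Then the next iterate is (p, q)₁ = (-2.000, 5.000).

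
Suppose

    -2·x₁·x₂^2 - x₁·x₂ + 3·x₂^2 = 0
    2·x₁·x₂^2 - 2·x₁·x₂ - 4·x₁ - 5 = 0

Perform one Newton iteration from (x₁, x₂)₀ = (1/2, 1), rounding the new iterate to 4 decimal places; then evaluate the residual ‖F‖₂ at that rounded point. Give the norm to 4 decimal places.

At (1/2, 1): F = (1.5000, -7.0000).
Jacobian J = [[-2·x₂^2 - x₂, -4·x₁·x₂ - x₁ + 6·x₂], [2·x₂^2 - 2·x₂ - 4, 4·x₁·x₂ - 2·x₁]].
At the point, J = [[-3.0000, 3.5000], [-4.0000, 1.0000]] (det J = 11.0000).
Solving J·Δ = −F gives Δ = (-2.3636, -2.4545).
Then the next iterate is (x₁, x₂)₁ = (-1.8636, -1.4545).
Re-evaluating at (-1.8636, -1.4545): F = (11.521258, -10.851966), so ‖F‖₂ = 15.8273.

15.8273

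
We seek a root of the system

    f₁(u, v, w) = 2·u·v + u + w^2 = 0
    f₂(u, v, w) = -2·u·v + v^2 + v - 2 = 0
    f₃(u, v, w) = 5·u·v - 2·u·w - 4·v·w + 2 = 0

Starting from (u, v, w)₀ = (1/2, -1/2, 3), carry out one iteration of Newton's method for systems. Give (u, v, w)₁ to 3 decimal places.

At (1/2, -1/2, 3): F = (9.000, -1.750, 3.750).
Jacobian J = [[2·v + 1, 2·u, 2·w], [-2·v, -2·u + 2·v + 1, 0], [5·v - 2·w, 5·u - 4·w, -2·u - 4·v]].
At the point, J = [[0.000, 1.000, 6.000], [1.000, -1.000, 0.000], [-8.500, -9.500, 1.000]] (det J = -109.000).
Solving J·Δ = −F gives Δ = (1.055, -0.695, -1.384).
Then the next iterate is (u, v, w)₁ = (1.555, -1.195, 1.616).

(1.555, -1.195, 1.616)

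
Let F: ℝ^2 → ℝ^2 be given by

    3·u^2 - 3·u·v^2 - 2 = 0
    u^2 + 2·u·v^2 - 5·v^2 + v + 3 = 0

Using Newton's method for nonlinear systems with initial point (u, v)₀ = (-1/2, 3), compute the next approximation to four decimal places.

(-0.5011, 1.6352)

At (-1/2, 3): F = (12.2500, -47.7500).
Jacobian J = [[6·u - 3·v^2, -6·u·v], [2·u + 2·v^2, 4·u·v - 10·v + 1]].
At the point, J = [[-30.0000, 9.0000], [17.0000, -35.0000]] (det J = 897.0000).
Solving J·Δ = −F gives Δ = (-0.0011, -1.3648).
Then the next iterate is (u, v)₁ = (-0.5011, 1.6352).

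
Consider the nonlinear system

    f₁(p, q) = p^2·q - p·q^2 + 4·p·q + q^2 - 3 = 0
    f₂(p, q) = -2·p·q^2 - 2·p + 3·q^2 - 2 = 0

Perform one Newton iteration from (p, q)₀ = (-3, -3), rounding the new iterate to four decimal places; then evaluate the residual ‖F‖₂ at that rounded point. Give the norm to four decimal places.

24.5971

At (-3, -3): F = (42.0000, 85.0000).
Jacobian J = [[2·p·q - q^2 + 4·q, p^2 - 2·p·q + 4·p + 2·q], [-2·q^2 - 2, -4·p·q + 6·q]].
At the point, J = [[-3.0000, -27.0000], [-20.0000, -54.0000]] (det J = -378.0000).
Solving J·Δ = −F gives Δ = (0.0714, 1.5476).
Then the next iterate is (p, q)₁ = (-2.9286, -1.4524).
Re-evaluating at (-2.9286, -1.4524): F = (9.844446, 22.541160), so ‖F‖₂ = 24.5971.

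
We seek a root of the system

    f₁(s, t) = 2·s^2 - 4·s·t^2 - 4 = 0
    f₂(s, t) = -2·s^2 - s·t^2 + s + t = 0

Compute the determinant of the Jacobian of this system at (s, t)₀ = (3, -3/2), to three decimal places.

507.000

J = [[4·s - 4·t^2, -8·s·t], [-4·s - t^2 + 1, -2·s·t + 1]].
At the point, J = [[3.000, 36.000], [-13.250, 10.000]].
det J = 507.000.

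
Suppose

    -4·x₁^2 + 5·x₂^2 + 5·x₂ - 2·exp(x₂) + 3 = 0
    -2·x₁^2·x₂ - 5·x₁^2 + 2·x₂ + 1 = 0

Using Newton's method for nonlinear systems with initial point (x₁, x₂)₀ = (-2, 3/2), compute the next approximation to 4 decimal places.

At (-2, 3/2): F = (-3.213378, -28.0000).
Jacobian J = [[-8·x₁, 10·x₂ - 2·exp(x₂) + 5], [-4·x₁·x₂ - 10·x₁, -2·x₁^2 + 2]].
At the point, J = [[16.0000, 11.036622], [32.0000, -6.0000]] (det J = -449.171899).
Solving J·Δ = −F gives Δ = (0.7309, -0.7685).
Then the next iterate is (x₁, x₂)₁ = (-1.2691, 0.7315).

(-1.2691, 0.7315)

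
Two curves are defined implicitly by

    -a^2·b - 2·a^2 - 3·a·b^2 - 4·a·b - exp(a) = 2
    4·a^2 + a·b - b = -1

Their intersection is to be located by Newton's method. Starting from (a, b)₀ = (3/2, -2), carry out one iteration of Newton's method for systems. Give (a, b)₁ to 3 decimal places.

At (3/2, -2): F = (-12.48169, 9.000).
Jacobian J = [[-2·a·b - 4·a - 3·b^2 - 4·b - exp(a), -a^2 - 6·a·b - 4·a], [8·a + b, a - 1]].
At the point, J = [[-8.48169, 9.750], [10.000, 0.500]] (det J = -101.74084).
Solving J·Δ = −F gives Δ = (-0.924, 0.477).
Then the next iterate is (a, b)₁ = (0.576, -1.523).

(0.576, -1.523)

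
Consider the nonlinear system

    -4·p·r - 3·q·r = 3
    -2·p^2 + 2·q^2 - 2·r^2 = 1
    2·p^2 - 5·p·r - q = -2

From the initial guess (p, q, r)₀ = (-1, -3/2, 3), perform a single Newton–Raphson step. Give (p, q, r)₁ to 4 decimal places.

At (-1, -3/2, 3): F = (22.5000, -16.5000, 20.5000).
Jacobian J = [[-4·r, -3·r, -4·p - 3·q], [-4·p, 4·q, -4·r], [4·p - 5·r, -1, -5·p]].
At the point, J = [[-12.0000, -9.0000, 8.5000], [4.0000, -6.0000, -12.0000], [-19.0000, -1.0000, 5.0000]] (det J = -2371.0000).
Solving J·Δ = −F gives Δ = (0.7222, 0.3164, -1.2925).
Then the next iterate is (p, q, r)₁ = (-0.2778, -1.1836, 1.7075).

(-0.2778, -1.1836, 1.7075)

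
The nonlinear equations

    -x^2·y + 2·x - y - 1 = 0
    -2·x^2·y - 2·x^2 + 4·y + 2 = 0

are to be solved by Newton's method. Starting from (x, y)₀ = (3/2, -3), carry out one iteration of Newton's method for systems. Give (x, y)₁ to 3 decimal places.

At (3/2, -3): F = (11.750, -1.000).
Jacobian J = [[-2·x·y + 2, -x^2 - 1], [-4·x·y - 4·x, -2·x^2 + 4]].
At the point, J = [[11.000, -3.250], [12.000, -0.500]] (det J = 33.500).
Solving J·Δ = −F gives Δ = (0.272, 4.537).
Then the next iterate is (x, y)₁ = (1.772, 1.537).

(1.772, 1.537)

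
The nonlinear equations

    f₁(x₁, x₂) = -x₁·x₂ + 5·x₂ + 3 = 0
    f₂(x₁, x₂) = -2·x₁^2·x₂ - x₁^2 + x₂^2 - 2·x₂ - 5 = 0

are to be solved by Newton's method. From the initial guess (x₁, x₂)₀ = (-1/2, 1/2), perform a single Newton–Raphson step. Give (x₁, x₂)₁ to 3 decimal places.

At (-1/2, 1/2): F = (5.750, -6.250).
Jacobian J = [[-x₂, -x₁ + 5], [-4·x₁·x₂ - 2·x₁, -2·x₁^2 + 2·x₂ - 2]].
At the point, J = [[-0.500, 5.500], [2.000, -1.500]] (det J = -10.250).
Solving J·Δ = −F gives Δ = (2.512, -0.817).
Then the next iterate is (x₁, x₂)₁ = (2.012, -0.317).

(2.012, -0.317)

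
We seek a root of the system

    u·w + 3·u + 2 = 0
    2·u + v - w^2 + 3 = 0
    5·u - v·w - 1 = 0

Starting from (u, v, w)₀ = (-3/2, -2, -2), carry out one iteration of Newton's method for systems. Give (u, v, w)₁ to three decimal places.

(-2.333, 6.556, -2.222)

At (-3/2, -2, -2): F = (0.500, -6.000, -12.500).
Jacobian J = [[w + 3, 0, u], [2, 1, -2·w], [5, -w, -v]].
At the point, J = [[1.000, 0.000, -1.500], [2.000, 1.000, 4.000], [5.000, 2.000, 2.000]] (det J = -4.500).
Solving J·Δ = −F gives Δ = (-0.833, 8.556, -0.222).
Then the next iterate is (u, v, w)₁ = (-2.333, 6.556, -2.222).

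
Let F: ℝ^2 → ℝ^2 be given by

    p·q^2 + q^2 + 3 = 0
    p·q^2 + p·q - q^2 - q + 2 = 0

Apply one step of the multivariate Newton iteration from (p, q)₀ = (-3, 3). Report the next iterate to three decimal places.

At (-3, 3): F = (-15.000, -46.000).
Jacobian J = [[q^2, 2·p·q + 2·q], [q^2 + q, 2·p·q + p - 2·q - 1]].
At the point, J = [[9.000, -12.000], [12.000, -28.000]] (det J = -108.000).
Solving J·Δ = −F gives Δ = (-1.222, -2.167).
Then the next iterate is (p, q)₁ = (-4.222, 0.833).

(-4.222, 0.833)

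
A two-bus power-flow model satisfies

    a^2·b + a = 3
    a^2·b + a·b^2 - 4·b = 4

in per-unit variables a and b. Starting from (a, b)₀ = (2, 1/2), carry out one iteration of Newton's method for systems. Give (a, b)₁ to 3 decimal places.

At (2, 1/2): F = (1.000, -3.500).
Jacobian J = [[2·a·b + 1, a^2], [2·a·b + b^2, a^2 + 2·a·b - 4]].
At the point, J = [[3.000, 4.000], [2.250, 2.000]] (det J = -3.000).
Solving J·Δ = −F gives Δ = (5.333, -4.250).
Then the next iterate is (a, b)₁ = (7.333, -3.750).

(7.333, -3.750)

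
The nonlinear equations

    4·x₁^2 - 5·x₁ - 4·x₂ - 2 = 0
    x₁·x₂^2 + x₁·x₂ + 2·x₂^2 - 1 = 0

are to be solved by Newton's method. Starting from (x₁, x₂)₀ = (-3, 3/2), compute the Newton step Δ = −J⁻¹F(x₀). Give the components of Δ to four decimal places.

(1.5291, -0.3360)

At (-3, 3/2): F = (43.0000, -7.7500).
Jacobian J = [[8·x₁ - 5, -4], [x₂^2 + x₂, 2·x₁·x₂ + x₁ + 4·x₂]].
At the point, J = [[-29.0000, -4.0000], [3.7500, -6.0000]] (det J = 189.0000).
Solving J·Δ = −F gives Δ = (1.5291, -0.3360).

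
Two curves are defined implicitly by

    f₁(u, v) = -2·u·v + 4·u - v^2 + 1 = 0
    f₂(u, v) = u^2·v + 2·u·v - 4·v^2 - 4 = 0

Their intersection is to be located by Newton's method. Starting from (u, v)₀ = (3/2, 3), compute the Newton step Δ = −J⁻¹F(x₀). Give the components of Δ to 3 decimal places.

(0.070, -1.238)

At (3/2, 3): F = (-11.000, -24.250).
Jacobian J = [[-2·v + 4, -2·u - 2·v], [2·u·v + 2·v, u^2 + 2·u - 8·v]].
At the point, J = [[-2.000, -9.000], [15.000, -18.750]] (det J = 172.500).
Solving J·Δ = −F gives Δ = (0.070, -1.238).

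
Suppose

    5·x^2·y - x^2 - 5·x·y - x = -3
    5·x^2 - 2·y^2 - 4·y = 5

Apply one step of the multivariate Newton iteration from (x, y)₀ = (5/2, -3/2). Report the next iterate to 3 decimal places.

(1.413, -1.781)

At (5/2, -3/2): F = (-33.875, 27.750).
Jacobian J = [[10·x·y - 2·x - 5·y - 1, 5·x^2 - 5·x], [10·x, -4·y - 4]].
At the point, J = [[-36.000, 18.750], [25.000, 2.000]] (det J = -540.750).
Solving J·Δ = −F gives Δ = (-1.087, -0.281).
Then the next iterate is (x, y)₁ = (1.413, -1.781).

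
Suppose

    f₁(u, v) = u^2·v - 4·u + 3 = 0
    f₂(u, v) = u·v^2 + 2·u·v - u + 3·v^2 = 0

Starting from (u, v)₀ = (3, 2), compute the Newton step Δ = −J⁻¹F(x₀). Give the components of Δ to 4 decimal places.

(0.1525, -1.1356)

At (3, 2): F = (9.0000, 33.0000).
Jacobian J = [[2·u·v - 4, u^2], [v^2 + 2·v - 1, 2·u·v + 2·u + 6·v]].
At the point, J = [[8.0000, 9.0000], [7.0000, 30.0000]] (det J = 177.0000).
Solving J·Δ = −F gives Δ = (0.1525, -1.1356).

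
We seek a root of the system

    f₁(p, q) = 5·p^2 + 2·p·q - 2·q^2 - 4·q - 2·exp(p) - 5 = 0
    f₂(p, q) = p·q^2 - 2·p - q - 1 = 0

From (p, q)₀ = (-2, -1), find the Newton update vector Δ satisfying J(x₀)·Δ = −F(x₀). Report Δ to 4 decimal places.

(0.9912, -0.3363)

At (-2, -1): F = (20.729329, 2.0000).
Jacobian J = [[10·p + 2·q - 2·exp(p), 2·p - 4·q - 4], [q^2 - 2, 2·p·q - 1]].
At the point, J = [[-22.270671, -4.0000], [-1.0000, 3.0000]] (det J = -70.812012).
Solving J·Δ = −F gives Δ = (0.9912, -0.3363).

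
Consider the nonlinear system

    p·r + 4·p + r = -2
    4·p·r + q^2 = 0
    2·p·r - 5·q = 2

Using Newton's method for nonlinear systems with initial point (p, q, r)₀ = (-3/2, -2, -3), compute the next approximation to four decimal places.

At (-3/2, -2, -3): F = (-2.5000, 22.0000, 17.0000).
Jacobian J = [[r + 4, 0, p + 1], [4·r, 2·q, 4·p], [2·r, -5, 2·p]].
At the point, J = [[1.0000, 0.0000, -0.5000], [-12.0000, -4.0000, -6.0000], [-6.0000, -5.0000, -3.0000]] (det J = -36.0000).
Solving J·Δ = −F gives Δ = (1.8333, 2.0000, -1.3333).
Then the next iterate is (p, q, r)₁ = (0.3333, 0.0000, -4.3333).

(0.3333, 0.0000, -4.3333)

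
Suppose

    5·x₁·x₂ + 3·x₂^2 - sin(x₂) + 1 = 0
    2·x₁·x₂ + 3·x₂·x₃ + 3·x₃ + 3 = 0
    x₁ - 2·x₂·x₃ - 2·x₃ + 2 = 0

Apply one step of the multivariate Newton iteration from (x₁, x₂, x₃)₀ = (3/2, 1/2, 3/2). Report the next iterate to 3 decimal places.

At (3/2, 1/2, 3/2): F = (5.02057, 11.250, -1.000).
Jacobian J = [[5·x₂, 5·x₁ + 6·x₂ - cos(x₂), 0], [2·x₂, 2·x₁ + 3·x₃, 3·x₂ + 3], [1, -2·x₃, -2·x₂ - 2]].
At the point, J = [[2.500, 9.62242, 0.000], [1.000, 7.500, 4.500], [1.000, -3.000, -3.000]] (det J = 49.66813).
Solving J·Δ = −F gives Δ = (-4.757, 0.714, -2.633).
Then the next iterate is (x₁, x₂, x₃)₁ = (-3.257, 1.214, -1.133).

(-3.257, 1.214, -1.133)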